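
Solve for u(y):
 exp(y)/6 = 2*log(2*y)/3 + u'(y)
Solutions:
 u(y) = C1 - 2*y*log(y)/3 + 2*y*(1 - log(2))/3 + exp(y)/6


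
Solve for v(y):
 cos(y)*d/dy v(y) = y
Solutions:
 v(y) = C1 + Integral(y/cos(y), y)


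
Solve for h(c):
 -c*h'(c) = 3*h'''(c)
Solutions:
 h(c) = C1 + Integral(C2*airyai(-3^(2/3)*c/3) + C3*airybi(-3^(2/3)*c/3), c)


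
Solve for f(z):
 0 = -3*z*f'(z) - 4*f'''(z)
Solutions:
 f(z) = C1 + Integral(C2*airyai(-6^(1/3)*z/2) + C3*airybi(-6^(1/3)*z/2), z)


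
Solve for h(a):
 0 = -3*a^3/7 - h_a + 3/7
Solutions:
 h(a) = C1 - 3*a^4/28 + 3*a/7


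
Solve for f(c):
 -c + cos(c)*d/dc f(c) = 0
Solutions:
 f(c) = C1 + Integral(c/cos(c), c)


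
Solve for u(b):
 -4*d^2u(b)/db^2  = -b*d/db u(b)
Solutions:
 u(b) = C1 + C2*erfi(sqrt(2)*b/4)


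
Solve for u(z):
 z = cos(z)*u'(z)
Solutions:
 u(z) = C1 + Integral(z/cos(z), z)


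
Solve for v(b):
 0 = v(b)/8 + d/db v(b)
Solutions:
 v(b) = C1*exp(-b/8)


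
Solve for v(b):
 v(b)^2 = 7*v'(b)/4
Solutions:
 v(b) = -7/(C1 + 4*b)


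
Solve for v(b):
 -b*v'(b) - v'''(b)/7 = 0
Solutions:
 v(b) = C1 + Integral(C2*airyai(-7^(1/3)*b) + C3*airybi(-7^(1/3)*b), b)


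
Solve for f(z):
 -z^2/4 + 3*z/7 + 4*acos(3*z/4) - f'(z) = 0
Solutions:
 f(z) = C1 - z^3/12 + 3*z^2/14 + 4*z*acos(3*z/4) - 4*sqrt(16 - 9*z^2)/3


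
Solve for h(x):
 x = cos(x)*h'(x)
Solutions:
 h(x) = C1 + Integral(x/cos(x), x)


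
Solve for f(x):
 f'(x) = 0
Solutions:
 f(x) = C1


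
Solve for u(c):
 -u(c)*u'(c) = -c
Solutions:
 u(c) = -sqrt(C1 + c^2)
 u(c) = sqrt(C1 + c^2)


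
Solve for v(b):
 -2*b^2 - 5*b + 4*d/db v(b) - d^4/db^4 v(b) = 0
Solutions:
 v(b) = C1 + C4*exp(2^(2/3)*b) + b^3/6 + 5*b^2/8 + (C2*sin(2^(2/3)*sqrt(3)*b/2) + C3*cos(2^(2/3)*sqrt(3)*b/2))*exp(-2^(2/3)*b/2)


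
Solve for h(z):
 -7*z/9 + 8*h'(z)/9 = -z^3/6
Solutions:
 h(z) = C1 - 3*z^4/64 + 7*z^2/16


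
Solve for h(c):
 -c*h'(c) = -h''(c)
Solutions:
 h(c) = C1 + C2*erfi(sqrt(2)*c/2)


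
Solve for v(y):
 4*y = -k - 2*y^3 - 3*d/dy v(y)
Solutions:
 v(y) = C1 - k*y/3 - y^4/6 - 2*y^2/3


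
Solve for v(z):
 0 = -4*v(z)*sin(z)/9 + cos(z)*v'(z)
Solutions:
 v(z) = C1/cos(z)^(4/9)


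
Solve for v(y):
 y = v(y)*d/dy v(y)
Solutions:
 v(y) = -sqrt(C1 + y^2)
 v(y) = sqrt(C1 + y^2)


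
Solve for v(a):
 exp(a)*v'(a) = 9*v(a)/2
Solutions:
 v(a) = C1*exp(-9*exp(-a)/2)


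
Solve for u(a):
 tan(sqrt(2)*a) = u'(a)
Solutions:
 u(a) = C1 - sqrt(2)*log(cos(sqrt(2)*a))/2


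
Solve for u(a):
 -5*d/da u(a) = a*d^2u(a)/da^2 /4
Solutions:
 u(a) = C1 + C2/a^19


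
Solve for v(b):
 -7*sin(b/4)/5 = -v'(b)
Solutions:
 v(b) = C1 - 28*cos(b/4)/5


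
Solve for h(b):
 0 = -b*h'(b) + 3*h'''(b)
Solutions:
 h(b) = C1 + Integral(C2*airyai(3^(2/3)*b/3) + C3*airybi(3^(2/3)*b/3), b)


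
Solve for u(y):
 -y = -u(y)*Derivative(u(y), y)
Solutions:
 u(y) = -sqrt(C1 + y^2)
 u(y) = sqrt(C1 + y^2)


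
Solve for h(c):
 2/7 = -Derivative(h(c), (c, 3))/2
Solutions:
 h(c) = C1 + C2*c + C3*c^2 - 2*c^3/21


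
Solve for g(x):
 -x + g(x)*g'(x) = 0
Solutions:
 g(x) = -sqrt(C1 + x^2)
 g(x) = sqrt(C1 + x^2)


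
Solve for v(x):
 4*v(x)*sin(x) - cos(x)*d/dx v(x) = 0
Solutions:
 v(x) = C1/cos(x)^4


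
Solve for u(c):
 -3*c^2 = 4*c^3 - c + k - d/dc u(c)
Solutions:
 u(c) = C1 + c^4 + c^3 - c^2/2 + c*k


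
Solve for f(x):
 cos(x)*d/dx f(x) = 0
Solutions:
 f(x) = C1


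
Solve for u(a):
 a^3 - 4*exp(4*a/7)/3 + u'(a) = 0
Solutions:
 u(a) = C1 - a^4/4 + 7*exp(4*a/7)/3


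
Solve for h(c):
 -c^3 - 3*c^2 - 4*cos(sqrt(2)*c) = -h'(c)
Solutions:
 h(c) = C1 + c^4/4 + c^3 + 2*sqrt(2)*sin(sqrt(2)*c)


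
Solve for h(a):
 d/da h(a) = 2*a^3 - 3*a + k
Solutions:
 h(a) = C1 + a^4/2 - 3*a^2/2 + a*k


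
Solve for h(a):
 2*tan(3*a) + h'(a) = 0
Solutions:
 h(a) = C1 + 2*log(cos(3*a))/3


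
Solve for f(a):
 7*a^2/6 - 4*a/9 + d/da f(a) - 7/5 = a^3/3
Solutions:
 f(a) = C1 + a^4/12 - 7*a^3/18 + 2*a^2/9 + 7*a/5


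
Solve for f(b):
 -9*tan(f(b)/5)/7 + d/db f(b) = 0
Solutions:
 f(b) = -5*asin(C1*exp(9*b/35)) + 5*pi
 f(b) = 5*asin(C1*exp(9*b/35))


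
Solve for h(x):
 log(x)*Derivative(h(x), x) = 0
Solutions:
 h(x) = C1


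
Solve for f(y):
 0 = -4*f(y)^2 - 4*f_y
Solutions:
 f(y) = 1/(C1 + y)


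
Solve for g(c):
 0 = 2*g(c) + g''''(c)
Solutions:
 g(c) = (C1*sin(2^(3/4)*c/2) + C2*cos(2^(3/4)*c/2))*exp(-2^(3/4)*c/2) + (C3*sin(2^(3/4)*c/2) + C4*cos(2^(3/4)*c/2))*exp(2^(3/4)*c/2)


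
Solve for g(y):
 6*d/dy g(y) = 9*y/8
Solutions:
 g(y) = C1 + 3*y^2/32


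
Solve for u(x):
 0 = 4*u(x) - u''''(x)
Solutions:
 u(x) = C1*exp(-sqrt(2)*x) + C2*exp(sqrt(2)*x) + C3*sin(sqrt(2)*x) + C4*cos(sqrt(2)*x)


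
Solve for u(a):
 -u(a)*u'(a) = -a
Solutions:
 u(a) = -sqrt(C1 + a^2)
 u(a) = sqrt(C1 + a^2)


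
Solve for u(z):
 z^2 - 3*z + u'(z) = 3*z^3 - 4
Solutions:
 u(z) = C1 + 3*z^4/4 - z^3/3 + 3*z^2/2 - 4*z


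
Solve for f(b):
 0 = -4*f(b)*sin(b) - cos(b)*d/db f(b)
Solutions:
 f(b) = C1*cos(b)^4


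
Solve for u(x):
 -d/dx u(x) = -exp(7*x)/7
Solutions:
 u(x) = C1 + exp(7*x)/49


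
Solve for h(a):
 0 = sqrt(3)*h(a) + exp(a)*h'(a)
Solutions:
 h(a) = C1*exp(sqrt(3)*exp(-a))


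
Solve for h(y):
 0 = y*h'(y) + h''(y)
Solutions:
 h(y) = C1 + C2*erf(sqrt(2)*y/2)


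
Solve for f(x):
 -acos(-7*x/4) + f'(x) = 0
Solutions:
 f(x) = C1 + x*acos(-7*x/4) + sqrt(16 - 49*x^2)/7


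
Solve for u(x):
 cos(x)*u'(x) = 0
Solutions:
 u(x) = C1


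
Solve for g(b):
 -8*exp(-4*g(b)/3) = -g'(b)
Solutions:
 g(b) = 3*log(-I*(C1 + 32*b/3)^(1/4))
 g(b) = 3*log(I*(C1 + 32*b/3)^(1/4))
 g(b) = 3*log(-(C1 + 32*b/3)^(1/4))
 g(b) = 3*log(C1 + 32*b/3)/4


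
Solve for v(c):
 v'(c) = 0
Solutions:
 v(c) = C1


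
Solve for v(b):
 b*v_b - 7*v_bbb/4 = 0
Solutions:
 v(b) = C1 + Integral(C2*airyai(14^(2/3)*b/7) + C3*airybi(14^(2/3)*b/7), b)


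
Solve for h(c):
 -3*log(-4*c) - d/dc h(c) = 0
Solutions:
 h(c) = C1 - 3*c*log(-c) + 3*c*(1 - 2*log(2))


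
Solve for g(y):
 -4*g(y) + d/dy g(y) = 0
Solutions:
 g(y) = C1*exp(4*y)


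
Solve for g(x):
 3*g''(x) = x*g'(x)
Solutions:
 g(x) = C1 + C2*erfi(sqrt(6)*x/6)


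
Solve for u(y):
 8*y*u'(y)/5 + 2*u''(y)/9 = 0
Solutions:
 u(y) = C1 + C2*erf(3*sqrt(10)*y/5)


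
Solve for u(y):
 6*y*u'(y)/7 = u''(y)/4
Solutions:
 u(y) = C1 + C2*erfi(2*sqrt(21)*y/7)


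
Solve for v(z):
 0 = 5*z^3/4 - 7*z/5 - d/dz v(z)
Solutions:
 v(z) = C1 + 5*z^4/16 - 7*z^2/10


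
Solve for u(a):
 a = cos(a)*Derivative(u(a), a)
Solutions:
 u(a) = C1 + Integral(a/cos(a), a)


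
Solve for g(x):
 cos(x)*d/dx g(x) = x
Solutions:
 g(x) = C1 + Integral(x/cos(x), x)


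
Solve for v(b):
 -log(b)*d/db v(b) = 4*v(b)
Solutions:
 v(b) = C1*exp(-4*li(b))


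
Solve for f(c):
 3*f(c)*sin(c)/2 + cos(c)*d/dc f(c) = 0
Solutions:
 f(c) = C1*cos(c)^(3/2)


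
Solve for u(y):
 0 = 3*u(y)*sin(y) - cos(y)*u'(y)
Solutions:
 u(y) = C1/cos(y)^3


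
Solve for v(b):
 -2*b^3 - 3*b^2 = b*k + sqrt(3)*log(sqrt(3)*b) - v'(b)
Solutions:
 v(b) = C1 + b^4/2 + b^3 + b^2*k/2 + sqrt(3)*b*log(b) - sqrt(3)*b + sqrt(3)*b*log(3)/2


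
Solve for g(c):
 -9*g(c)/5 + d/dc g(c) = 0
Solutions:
 g(c) = C1*exp(9*c/5)


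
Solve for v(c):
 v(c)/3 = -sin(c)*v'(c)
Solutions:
 v(c) = C1*(cos(c) + 1)^(1/6)/(cos(c) - 1)^(1/6)


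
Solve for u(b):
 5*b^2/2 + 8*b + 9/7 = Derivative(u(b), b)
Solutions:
 u(b) = C1 + 5*b^3/6 + 4*b^2 + 9*b/7


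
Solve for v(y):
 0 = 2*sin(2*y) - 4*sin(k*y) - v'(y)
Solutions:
 v(y) = C1 - cos(2*y) + 4*cos(k*y)/k


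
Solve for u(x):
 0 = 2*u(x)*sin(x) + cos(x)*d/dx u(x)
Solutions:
 u(x) = C1*cos(x)^2


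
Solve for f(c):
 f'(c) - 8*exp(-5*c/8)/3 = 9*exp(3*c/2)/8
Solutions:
 f(c) = C1 + 3*exp(3*c/2)/4 - 64*exp(-5*c/8)/15


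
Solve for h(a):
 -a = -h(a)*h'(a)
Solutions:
 h(a) = -sqrt(C1 + a^2)
 h(a) = sqrt(C1 + a^2)


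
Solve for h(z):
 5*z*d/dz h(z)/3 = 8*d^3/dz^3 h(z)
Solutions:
 h(z) = C1 + Integral(C2*airyai(3^(2/3)*5^(1/3)*z/6) + C3*airybi(3^(2/3)*5^(1/3)*z/6), z)


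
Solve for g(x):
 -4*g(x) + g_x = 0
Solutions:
 g(x) = C1*exp(4*x)


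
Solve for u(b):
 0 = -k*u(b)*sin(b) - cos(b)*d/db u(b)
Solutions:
 u(b) = C1*exp(k*log(cos(b)))


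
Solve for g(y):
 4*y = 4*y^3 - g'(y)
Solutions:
 g(y) = C1 + y^4 - 2*y^2


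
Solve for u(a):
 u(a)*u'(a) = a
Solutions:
 u(a) = -sqrt(C1 + a^2)
 u(a) = sqrt(C1 + a^2)


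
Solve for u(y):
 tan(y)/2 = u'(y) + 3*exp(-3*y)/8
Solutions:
 u(y) = C1 + log(tan(y)^2 + 1)/4 + exp(-3*y)/8


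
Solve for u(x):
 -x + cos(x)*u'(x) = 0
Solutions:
 u(x) = C1 + Integral(x/cos(x), x)


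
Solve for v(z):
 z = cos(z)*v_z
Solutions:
 v(z) = C1 + Integral(z/cos(z), z)


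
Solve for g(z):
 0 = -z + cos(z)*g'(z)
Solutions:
 g(z) = C1 + Integral(z/cos(z), z)


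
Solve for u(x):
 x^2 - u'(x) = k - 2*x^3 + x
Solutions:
 u(x) = C1 - k*x + x^4/2 + x^3/3 - x^2/2


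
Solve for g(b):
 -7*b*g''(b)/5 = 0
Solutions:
 g(b) = C1 + C2*b


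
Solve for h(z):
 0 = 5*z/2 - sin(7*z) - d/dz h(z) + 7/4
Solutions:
 h(z) = C1 + 5*z^2/4 + 7*z/4 + cos(7*z)/7


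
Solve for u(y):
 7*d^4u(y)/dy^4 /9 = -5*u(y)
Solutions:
 u(y) = (C1*sin(5^(1/4)*sqrt(6)*7^(3/4)*y/14) + C2*cos(5^(1/4)*sqrt(6)*7^(3/4)*y/14))*exp(-5^(1/4)*sqrt(6)*7^(3/4)*y/14) + (C3*sin(5^(1/4)*sqrt(6)*7^(3/4)*y/14) + C4*cos(5^(1/4)*sqrt(6)*7^(3/4)*y/14))*exp(5^(1/4)*sqrt(6)*7^(3/4)*y/14)


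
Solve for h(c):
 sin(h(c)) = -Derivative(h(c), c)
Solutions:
 h(c) = -acos((-C1 - exp(2*c))/(C1 - exp(2*c))) + 2*pi
 h(c) = acos((-C1 - exp(2*c))/(C1 - exp(2*c)))


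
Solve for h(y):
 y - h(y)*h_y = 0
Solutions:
 h(y) = -sqrt(C1 + y^2)
 h(y) = sqrt(C1 + y^2)


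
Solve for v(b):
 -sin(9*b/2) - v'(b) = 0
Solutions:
 v(b) = C1 + 2*cos(9*b/2)/9


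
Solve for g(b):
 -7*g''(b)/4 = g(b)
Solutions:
 g(b) = C1*sin(2*sqrt(7)*b/7) + C2*cos(2*sqrt(7)*b/7)


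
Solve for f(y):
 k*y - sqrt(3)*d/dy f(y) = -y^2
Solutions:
 f(y) = C1 + sqrt(3)*k*y^2/6 + sqrt(3)*y^3/9


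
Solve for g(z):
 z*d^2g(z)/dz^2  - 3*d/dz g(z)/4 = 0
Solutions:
 g(z) = C1 + C2*z^(7/4)


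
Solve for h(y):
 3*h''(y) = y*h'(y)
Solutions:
 h(y) = C1 + C2*erfi(sqrt(6)*y/6)


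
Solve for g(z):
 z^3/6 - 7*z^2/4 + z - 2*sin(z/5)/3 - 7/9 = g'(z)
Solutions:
 g(z) = C1 + z^4/24 - 7*z^3/12 + z^2/2 - 7*z/9 + 10*cos(z/5)/3


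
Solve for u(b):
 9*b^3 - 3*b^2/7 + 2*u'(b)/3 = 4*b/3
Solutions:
 u(b) = C1 - 27*b^4/8 + 3*b^3/14 + b^2


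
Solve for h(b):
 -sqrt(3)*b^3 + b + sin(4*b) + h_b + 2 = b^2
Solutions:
 h(b) = C1 + sqrt(3)*b^4/4 + b^3/3 - b^2/2 - 2*b + cos(4*b)/4


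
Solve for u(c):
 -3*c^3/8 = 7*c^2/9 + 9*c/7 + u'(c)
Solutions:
 u(c) = C1 - 3*c^4/32 - 7*c^3/27 - 9*c^2/14


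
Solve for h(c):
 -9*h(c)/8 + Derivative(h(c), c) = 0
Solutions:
 h(c) = C1*exp(9*c/8)


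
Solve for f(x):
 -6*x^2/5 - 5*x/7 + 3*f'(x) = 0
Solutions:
 f(x) = C1 + 2*x^3/15 + 5*x^2/42


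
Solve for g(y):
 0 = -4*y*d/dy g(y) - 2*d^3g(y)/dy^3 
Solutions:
 g(y) = C1 + Integral(C2*airyai(-2^(1/3)*y) + C3*airybi(-2^(1/3)*y), y)


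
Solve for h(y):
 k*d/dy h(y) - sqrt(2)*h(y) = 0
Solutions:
 h(y) = C1*exp(sqrt(2)*y/k)


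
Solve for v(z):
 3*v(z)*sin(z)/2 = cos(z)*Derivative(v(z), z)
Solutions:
 v(z) = C1/cos(z)^(3/2)


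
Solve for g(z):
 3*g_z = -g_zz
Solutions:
 g(z) = C1 + C2*exp(-3*z)


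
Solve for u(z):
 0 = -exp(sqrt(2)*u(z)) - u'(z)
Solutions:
 u(z) = sqrt(2)*(2*log(1/(C1 + z)) - log(2))/4


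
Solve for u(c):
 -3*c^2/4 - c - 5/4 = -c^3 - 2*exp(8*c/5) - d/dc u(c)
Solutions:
 u(c) = C1 - c^4/4 + c^3/4 + c^2/2 + 5*c/4 - 5*exp(8*c/5)/4


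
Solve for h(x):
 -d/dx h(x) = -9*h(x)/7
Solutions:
 h(x) = C1*exp(9*x/7)


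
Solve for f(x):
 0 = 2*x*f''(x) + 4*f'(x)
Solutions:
 f(x) = C1 + C2/x


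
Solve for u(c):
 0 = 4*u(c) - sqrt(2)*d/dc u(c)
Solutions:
 u(c) = C1*exp(2*sqrt(2)*c)


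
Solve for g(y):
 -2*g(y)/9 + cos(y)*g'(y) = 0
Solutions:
 g(y) = C1*(sin(y) + 1)^(1/9)/(sin(y) - 1)^(1/9)


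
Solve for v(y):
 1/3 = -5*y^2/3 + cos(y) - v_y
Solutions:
 v(y) = C1 - 5*y^3/9 - y/3 + sin(y)


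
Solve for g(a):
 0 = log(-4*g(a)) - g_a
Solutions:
 -Integral(1/(log(-_y) + 2*log(2)), (_y, g(a))) = C1 - a


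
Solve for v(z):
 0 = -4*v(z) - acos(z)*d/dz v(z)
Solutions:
 v(z) = C1*exp(-4*Integral(1/acos(z), z))


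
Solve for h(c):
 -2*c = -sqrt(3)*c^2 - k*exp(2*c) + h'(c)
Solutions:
 h(c) = C1 + sqrt(3)*c^3/3 - c^2 + k*exp(2*c)/2


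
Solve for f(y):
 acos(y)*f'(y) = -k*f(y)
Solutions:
 f(y) = C1*exp(-k*Integral(1/acos(y), y))


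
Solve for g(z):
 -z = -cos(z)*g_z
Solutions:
 g(z) = C1 + Integral(z/cos(z), z)


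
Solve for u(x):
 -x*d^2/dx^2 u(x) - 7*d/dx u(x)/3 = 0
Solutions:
 u(x) = C1 + C2/x^(4/3)


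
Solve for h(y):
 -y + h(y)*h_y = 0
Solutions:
 h(y) = -sqrt(C1 + y^2)
 h(y) = sqrt(C1 + y^2)


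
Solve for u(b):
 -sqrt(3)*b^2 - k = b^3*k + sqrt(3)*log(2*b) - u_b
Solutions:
 u(b) = C1 + b^4*k/4 + sqrt(3)*b^3/3 + b*k + sqrt(3)*b*log(b) - sqrt(3)*b + sqrt(3)*b*log(2)


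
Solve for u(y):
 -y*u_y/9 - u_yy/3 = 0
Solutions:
 u(y) = C1 + C2*erf(sqrt(6)*y/6)


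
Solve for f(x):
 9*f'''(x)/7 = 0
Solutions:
 f(x) = C1 + C2*x + C3*x^2


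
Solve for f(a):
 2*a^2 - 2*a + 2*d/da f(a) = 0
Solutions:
 f(a) = C1 - a^3/3 + a^2/2


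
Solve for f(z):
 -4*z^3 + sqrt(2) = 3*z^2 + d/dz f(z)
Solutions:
 f(z) = C1 - z^4 - z^3 + sqrt(2)*z


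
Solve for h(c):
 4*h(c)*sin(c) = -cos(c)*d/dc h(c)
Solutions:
 h(c) = C1*cos(c)^4


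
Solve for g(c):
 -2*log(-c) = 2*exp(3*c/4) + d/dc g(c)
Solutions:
 g(c) = C1 - 2*c*log(-c) + 2*c - 8*exp(3*c/4)/3


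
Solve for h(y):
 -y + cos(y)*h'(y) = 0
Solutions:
 h(y) = C1 + Integral(y/cos(y), y)


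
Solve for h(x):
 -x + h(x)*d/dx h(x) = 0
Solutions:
 h(x) = -sqrt(C1 + x^2)
 h(x) = sqrt(C1 + x^2)


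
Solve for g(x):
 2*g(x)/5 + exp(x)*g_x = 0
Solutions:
 g(x) = C1*exp(2*exp(-x)/5)


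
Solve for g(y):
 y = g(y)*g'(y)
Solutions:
 g(y) = -sqrt(C1 + y^2)
 g(y) = sqrt(C1 + y^2)


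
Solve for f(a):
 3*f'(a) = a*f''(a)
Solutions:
 f(a) = C1 + C2*a^4


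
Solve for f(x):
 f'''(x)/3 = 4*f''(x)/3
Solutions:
 f(x) = C1 + C2*x + C3*exp(4*x)


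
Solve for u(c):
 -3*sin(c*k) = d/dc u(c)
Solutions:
 u(c) = C1 + 3*cos(c*k)/k


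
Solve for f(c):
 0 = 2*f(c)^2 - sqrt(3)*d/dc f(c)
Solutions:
 f(c) = -3/(C1 + 2*sqrt(3)*c)


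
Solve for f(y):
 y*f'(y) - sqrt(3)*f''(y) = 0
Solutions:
 f(y) = C1 + C2*erfi(sqrt(2)*3^(3/4)*y/6)


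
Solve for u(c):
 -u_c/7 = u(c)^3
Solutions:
 u(c) = -sqrt(2)*sqrt(-1/(C1 - 7*c))/2
 u(c) = sqrt(2)*sqrt(-1/(C1 - 7*c))/2


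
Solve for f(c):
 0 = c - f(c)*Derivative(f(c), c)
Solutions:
 f(c) = -sqrt(C1 + c^2)
 f(c) = sqrt(C1 + c^2)


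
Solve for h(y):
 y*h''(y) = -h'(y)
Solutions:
 h(y) = C1 + C2*log(y)


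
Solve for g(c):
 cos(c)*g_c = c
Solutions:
 g(c) = C1 + Integral(c/cos(c), c)


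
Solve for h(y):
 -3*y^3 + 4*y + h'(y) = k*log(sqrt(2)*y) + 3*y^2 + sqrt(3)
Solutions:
 h(y) = C1 + k*y*log(y) - k*y + k*y*log(2)/2 + 3*y^4/4 + y^3 - 2*y^2 + sqrt(3)*y


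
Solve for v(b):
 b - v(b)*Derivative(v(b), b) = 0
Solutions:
 v(b) = -sqrt(C1 + b^2)
 v(b) = sqrt(C1 + b^2)


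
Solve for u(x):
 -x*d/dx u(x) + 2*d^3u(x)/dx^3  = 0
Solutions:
 u(x) = C1 + Integral(C2*airyai(2^(2/3)*x/2) + C3*airybi(2^(2/3)*x/2), x)


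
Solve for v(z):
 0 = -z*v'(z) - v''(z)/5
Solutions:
 v(z) = C1 + C2*erf(sqrt(10)*z/2)


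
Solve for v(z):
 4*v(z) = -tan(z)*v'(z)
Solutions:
 v(z) = C1/sin(z)^4


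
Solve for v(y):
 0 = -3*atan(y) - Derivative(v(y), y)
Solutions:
 v(y) = C1 - 3*y*atan(y) + 3*log(y^2 + 1)/2


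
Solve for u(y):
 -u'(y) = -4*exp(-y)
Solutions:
 u(y) = C1 - 4*exp(-y)


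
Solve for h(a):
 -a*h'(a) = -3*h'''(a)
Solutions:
 h(a) = C1 + Integral(C2*airyai(3^(2/3)*a/3) + C3*airybi(3^(2/3)*a/3), a)


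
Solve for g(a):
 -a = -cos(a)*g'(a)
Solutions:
 g(a) = C1 + Integral(a/cos(a), a)


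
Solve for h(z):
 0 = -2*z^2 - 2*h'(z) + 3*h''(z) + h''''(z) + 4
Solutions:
 h(z) = C1 + C2*exp(z*(-(1 + sqrt(2))^(1/3) + (1 + sqrt(2))^(-1/3))/2)*sin(sqrt(3)*z*((1 + sqrt(2))^(-1/3) + (1 + sqrt(2))^(1/3))/2) + C3*exp(z*(-(1 + sqrt(2))^(1/3) + (1 + sqrt(2))^(-1/3))/2)*cos(sqrt(3)*z*((1 + sqrt(2))^(-1/3) + (1 + sqrt(2))^(1/3))/2) + C4*exp(-z*(-(1 + sqrt(2))^(1/3) + (1 + sqrt(2))^(-1/3))) - z^3/3 - 3*z^2/2 - 5*z/2


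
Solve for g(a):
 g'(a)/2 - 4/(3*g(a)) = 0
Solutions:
 g(a) = -sqrt(C1 + 48*a)/3
 g(a) = sqrt(C1 + 48*a)/3


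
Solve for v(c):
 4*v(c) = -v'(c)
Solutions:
 v(c) = C1*exp(-4*c)


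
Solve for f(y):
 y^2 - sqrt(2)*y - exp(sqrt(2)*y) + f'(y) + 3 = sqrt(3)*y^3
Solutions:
 f(y) = C1 + sqrt(3)*y^4/4 - y^3/3 + sqrt(2)*y^2/2 - 3*y + sqrt(2)*exp(sqrt(2)*y)/2


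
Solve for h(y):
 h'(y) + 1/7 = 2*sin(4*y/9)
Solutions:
 h(y) = C1 - y/7 - 9*cos(4*y/9)/2


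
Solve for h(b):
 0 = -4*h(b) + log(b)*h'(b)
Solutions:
 h(b) = C1*exp(4*li(b))


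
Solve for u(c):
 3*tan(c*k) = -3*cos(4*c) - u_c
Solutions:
 u(c) = C1 - 3*Piecewise((-log(cos(c*k))/k, Ne(k, 0)), (0, True)) - 3*sin(4*c)/4


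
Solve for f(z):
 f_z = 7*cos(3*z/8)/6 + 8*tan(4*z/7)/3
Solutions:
 f(z) = C1 - 14*log(cos(4*z/7))/3 + 28*sin(3*z/8)/9


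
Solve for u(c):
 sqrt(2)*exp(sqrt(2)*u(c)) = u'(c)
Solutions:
 u(c) = sqrt(2)*(2*log(-1/(C1 + sqrt(2)*c)) - log(2))/4


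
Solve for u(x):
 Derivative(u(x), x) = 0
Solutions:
 u(x) = C1


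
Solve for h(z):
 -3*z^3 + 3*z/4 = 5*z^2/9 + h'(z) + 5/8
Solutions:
 h(z) = C1 - 3*z^4/4 - 5*z^3/27 + 3*z^2/8 - 5*z/8


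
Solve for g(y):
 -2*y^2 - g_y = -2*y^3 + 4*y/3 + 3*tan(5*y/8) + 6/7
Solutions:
 g(y) = C1 + y^4/2 - 2*y^3/3 - 2*y^2/3 - 6*y/7 + 24*log(cos(5*y/8))/5


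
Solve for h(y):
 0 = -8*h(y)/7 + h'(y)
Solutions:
 h(y) = C1*exp(8*y/7)


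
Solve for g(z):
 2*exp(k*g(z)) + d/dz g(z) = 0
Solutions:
 g(z) = Piecewise((log(1/(C1*k + 2*k*z))/k, Ne(k, 0)), (nan, True))
 g(z) = Piecewise((C1 - 2*z, Eq(k, 0)), (nan, True))


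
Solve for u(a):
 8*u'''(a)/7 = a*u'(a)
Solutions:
 u(a) = C1 + Integral(C2*airyai(7^(1/3)*a/2) + C3*airybi(7^(1/3)*a/2), a)


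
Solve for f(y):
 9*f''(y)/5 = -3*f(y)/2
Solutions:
 f(y) = C1*sin(sqrt(30)*y/6) + C2*cos(sqrt(30)*y/6)


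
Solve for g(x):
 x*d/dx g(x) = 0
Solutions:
 g(x) = C1


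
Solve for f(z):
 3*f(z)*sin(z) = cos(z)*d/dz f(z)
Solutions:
 f(z) = C1/cos(z)^3


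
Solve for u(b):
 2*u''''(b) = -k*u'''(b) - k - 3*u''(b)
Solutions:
 u(b) = C1 + C2*b + C3*exp(b*(-k + sqrt(k^2 - 24))/4) + C4*exp(-b*(k + sqrt(k^2 - 24))/4) - b^2*k/6


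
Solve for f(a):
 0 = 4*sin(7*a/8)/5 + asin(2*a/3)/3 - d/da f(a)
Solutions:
 f(a) = C1 + a*asin(2*a/3)/3 + sqrt(9 - 4*a^2)/6 - 32*cos(7*a/8)/35


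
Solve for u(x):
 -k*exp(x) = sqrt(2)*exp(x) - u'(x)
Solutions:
 u(x) = C1 + k*exp(x) + sqrt(2)*exp(x)


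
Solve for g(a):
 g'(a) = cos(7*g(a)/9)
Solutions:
 -a - 9*log(sin(7*g(a)/9) - 1)/14 + 9*log(sin(7*g(a)/9) + 1)/14 = C1


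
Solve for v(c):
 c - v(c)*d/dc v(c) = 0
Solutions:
 v(c) = -sqrt(C1 + c^2)
 v(c) = sqrt(C1 + c^2)


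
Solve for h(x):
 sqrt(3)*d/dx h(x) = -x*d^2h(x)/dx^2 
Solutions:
 h(x) = C1 + C2*x^(1 - sqrt(3))


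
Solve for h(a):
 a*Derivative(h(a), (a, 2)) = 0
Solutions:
 h(a) = C1 + C2*a


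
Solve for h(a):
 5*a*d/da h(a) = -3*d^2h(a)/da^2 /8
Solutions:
 h(a) = C1 + C2*erf(2*sqrt(15)*a/3)


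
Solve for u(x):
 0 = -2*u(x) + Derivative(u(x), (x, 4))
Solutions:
 u(x) = C1*exp(-2^(1/4)*x) + C2*exp(2^(1/4)*x) + C3*sin(2^(1/4)*x) + C4*cos(2^(1/4)*x)


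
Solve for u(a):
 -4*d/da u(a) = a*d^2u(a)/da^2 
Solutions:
 u(a) = C1 + C2/a^3


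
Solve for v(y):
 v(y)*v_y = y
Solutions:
 v(y) = -sqrt(C1 + y^2)
 v(y) = sqrt(C1 + y^2)


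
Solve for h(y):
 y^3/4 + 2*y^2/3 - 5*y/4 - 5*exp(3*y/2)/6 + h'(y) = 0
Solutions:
 h(y) = C1 - y^4/16 - 2*y^3/9 + 5*y^2/8 + 5*exp(3*y/2)/9


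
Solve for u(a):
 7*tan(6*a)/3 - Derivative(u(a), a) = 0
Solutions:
 u(a) = C1 - 7*log(cos(6*a))/18


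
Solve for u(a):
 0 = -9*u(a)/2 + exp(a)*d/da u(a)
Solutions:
 u(a) = C1*exp(-9*exp(-a)/2)


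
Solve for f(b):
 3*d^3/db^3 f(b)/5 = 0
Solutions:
 f(b) = C1 + C2*b + C3*b^2


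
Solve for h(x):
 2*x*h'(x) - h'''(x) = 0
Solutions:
 h(x) = C1 + Integral(C2*airyai(2^(1/3)*x) + C3*airybi(2^(1/3)*x), x)


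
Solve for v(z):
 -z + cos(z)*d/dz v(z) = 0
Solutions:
 v(z) = C1 + Integral(z/cos(z), z)


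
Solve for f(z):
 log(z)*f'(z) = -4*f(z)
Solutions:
 f(z) = C1*exp(-4*li(z))


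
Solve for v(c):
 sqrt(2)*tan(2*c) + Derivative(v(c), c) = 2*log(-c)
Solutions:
 v(c) = C1 + 2*c*log(-c) - 2*c + sqrt(2)*log(cos(2*c))/2


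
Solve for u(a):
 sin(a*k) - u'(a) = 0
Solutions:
 u(a) = C1 - cos(a*k)/k


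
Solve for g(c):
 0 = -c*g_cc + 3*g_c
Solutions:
 g(c) = C1 + C2*c^4


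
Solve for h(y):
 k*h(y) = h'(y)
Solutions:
 h(y) = C1*exp(k*y)


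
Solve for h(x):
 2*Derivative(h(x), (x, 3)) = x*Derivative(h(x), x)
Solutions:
 h(x) = C1 + Integral(C2*airyai(2^(2/3)*x/2) + C3*airybi(2^(2/3)*x/2), x)


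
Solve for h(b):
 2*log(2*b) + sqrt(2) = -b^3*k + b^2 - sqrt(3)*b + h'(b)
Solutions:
 h(b) = C1 + b^4*k/4 - b^3/3 + sqrt(3)*b^2/2 + 2*b*log(b) - 2*b + b*log(4) + sqrt(2)*b


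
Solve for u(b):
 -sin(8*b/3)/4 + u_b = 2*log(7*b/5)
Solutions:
 u(b) = C1 + 2*b*log(b) - 2*b*log(5) - 2*b + 2*b*log(7) - 3*cos(8*b/3)/32


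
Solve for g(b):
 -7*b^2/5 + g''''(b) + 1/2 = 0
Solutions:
 g(b) = C1 + C2*b + C3*b^2 + C4*b^3 + 7*b^6/1800 - b^4/48


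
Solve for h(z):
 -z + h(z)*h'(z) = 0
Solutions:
 h(z) = -sqrt(C1 + z^2)
 h(z) = sqrt(C1 + z^2)


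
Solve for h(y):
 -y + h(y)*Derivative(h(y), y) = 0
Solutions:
 h(y) = -sqrt(C1 + y^2)
 h(y) = sqrt(C1 + y^2)


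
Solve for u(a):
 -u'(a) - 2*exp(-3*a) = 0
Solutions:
 u(a) = C1 + 2*exp(-3*a)/3


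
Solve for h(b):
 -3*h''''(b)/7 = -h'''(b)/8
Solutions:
 h(b) = C1 + C2*b + C3*b^2 + C4*exp(7*b/24)


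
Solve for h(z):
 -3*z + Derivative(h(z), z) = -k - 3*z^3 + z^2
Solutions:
 h(z) = C1 - k*z - 3*z^4/4 + z^3/3 + 3*z^2/2


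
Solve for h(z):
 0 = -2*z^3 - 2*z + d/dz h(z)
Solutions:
 h(z) = C1 + z^4/2 + z^2


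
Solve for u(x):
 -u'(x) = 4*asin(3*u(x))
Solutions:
 Integral(1/asin(3*_y), (_y, u(x))) = C1 - 4*x


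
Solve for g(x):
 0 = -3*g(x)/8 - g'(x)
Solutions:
 g(x) = C1*exp(-3*x/8)


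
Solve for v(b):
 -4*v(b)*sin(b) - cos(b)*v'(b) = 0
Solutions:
 v(b) = C1*cos(b)^4


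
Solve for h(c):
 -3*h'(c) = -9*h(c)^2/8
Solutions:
 h(c) = -8/(C1 + 3*c)


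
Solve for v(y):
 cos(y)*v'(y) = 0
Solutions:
 v(y) = C1


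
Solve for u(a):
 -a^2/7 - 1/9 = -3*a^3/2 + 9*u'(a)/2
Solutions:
 u(a) = C1 + a^4/12 - 2*a^3/189 - 2*a/81


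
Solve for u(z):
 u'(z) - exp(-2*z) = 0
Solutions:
 u(z) = C1 - exp(-2*z)/2


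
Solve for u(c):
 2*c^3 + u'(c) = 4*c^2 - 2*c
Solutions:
 u(c) = C1 - c^4/2 + 4*c^3/3 - c^2


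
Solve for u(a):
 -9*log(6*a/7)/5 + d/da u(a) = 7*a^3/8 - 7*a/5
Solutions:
 u(a) = C1 + 7*a^4/32 - 7*a^2/10 + 9*a*log(a)/5 - 9*a*log(7)/5 - 9*a/5 + 9*a*log(6)/5


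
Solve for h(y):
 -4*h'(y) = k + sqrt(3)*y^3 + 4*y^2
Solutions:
 h(y) = C1 - k*y/4 - sqrt(3)*y^4/16 - y^3/3


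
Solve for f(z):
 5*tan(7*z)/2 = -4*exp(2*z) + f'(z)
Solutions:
 f(z) = C1 + 2*exp(2*z) - 5*log(cos(7*z))/14


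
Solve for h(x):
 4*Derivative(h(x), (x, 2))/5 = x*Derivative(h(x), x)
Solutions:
 h(x) = C1 + C2*erfi(sqrt(10)*x/4)


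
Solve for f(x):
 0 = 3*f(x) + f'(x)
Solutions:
 f(x) = C1*exp(-3*x)


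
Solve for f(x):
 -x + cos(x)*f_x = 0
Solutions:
 f(x) = C1 + Integral(x/cos(x), x)


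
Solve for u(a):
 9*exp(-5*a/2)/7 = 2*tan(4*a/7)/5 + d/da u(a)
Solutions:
 u(a) = C1 - 7*log(tan(4*a/7)^2 + 1)/20 - 18*exp(-5*a/2)/35


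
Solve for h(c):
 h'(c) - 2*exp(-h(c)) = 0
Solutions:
 h(c) = log(C1 + 2*c)


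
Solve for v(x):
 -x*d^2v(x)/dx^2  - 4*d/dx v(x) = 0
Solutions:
 v(x) = C1 + C2/x^3


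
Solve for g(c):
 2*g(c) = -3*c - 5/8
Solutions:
 g(c) = -3*c/2 - 5/16


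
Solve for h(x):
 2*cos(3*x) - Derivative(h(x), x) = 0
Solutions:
 h(x) = C1 + 2*sin(3*x)/3


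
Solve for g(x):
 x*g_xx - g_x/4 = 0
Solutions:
 g(x) = C1 + C2*x^(5/4)


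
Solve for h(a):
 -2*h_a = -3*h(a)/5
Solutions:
 h(a) = C1*exp(3*a/10)


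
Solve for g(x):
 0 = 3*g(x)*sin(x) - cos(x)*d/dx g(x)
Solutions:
 g(x) = C1/cos(x)^3


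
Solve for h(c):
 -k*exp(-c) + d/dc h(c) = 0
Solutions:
 h(c) = C1 - k*exp(-c)


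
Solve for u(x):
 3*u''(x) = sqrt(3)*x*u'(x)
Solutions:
 u(x) = C1 + C2*erfi(sqrt(2)*3^(3/4)*x/6)


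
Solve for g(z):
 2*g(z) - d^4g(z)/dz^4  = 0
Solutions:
 g(z) = C1*exp(-2^(1/4)*z) + C2*exp(2^(1/4)*z) + C3*sin(2^(1/4)*z) + C4*cos(2^(1/4)*z)


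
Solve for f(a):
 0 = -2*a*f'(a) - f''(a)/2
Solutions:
 f(a) = C1 + C2*erf(sqrt(2)*a)


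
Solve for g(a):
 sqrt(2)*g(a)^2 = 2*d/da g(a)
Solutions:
 g(a) = -2/(C1 + sqrt(2)*a)


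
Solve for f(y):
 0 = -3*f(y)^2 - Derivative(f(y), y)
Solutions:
 f(y) = 1/(C1 + 3*y)


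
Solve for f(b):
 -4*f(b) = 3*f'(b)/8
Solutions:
 f(b) = C1*exp(-32*b/3)


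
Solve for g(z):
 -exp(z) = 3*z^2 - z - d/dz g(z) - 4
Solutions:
 g(z) = C1 + z^3 - z^2/2 - 4*z + exp(z)


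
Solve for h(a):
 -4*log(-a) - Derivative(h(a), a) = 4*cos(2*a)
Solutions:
 h(a) = C1 - 4*a*log(-a) + 4*a - 2*sin(2*a)


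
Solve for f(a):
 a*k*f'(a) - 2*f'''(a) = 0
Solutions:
 f(a) = C1 + Integral(C2*airyai(2^(2/3)*a*k^(1/3)/2) + C3*airybi(2^(2/3)*a*k^(1/3)/2), a)


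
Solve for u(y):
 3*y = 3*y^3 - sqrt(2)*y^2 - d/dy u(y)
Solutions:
 u(y) = C1 + 3*y^4/4 - sqrt(2)*y^3/3 - 3*y^2/2


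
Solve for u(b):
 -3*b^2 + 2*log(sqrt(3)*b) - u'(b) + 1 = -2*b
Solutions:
 u(b) = C1 - b^3 + b^2 + 2*b*log(b) - b + b*log(3)


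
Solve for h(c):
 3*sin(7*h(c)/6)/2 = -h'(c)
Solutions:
 3*c/2 + 3*log(cos(7*h(c)/6) - 1)/7 - 3*log(cos(7*h(c)/6) + 1)/7 = C1


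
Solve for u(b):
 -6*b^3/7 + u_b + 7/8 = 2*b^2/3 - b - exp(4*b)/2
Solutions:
 u(b) = C1 + 3*b^4/14 + 2*b^3/9 - b^2/2 - 7*b/8 - exp(4*b)/8


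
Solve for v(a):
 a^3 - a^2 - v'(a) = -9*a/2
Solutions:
 v(a) = C1 + a^4/4 - a^3/3 + 9*a^2/4


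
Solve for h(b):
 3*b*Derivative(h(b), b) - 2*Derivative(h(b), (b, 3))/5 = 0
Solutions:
 h(b) = C1 + Integral(C2*airyai(15^(1/3)*2^(2/3)*b/2) + C3*airybi(15^(1/3)*2^(2/3)*b/2), b)


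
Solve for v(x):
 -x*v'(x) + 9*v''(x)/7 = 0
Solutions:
 v(x) = C1 + C2*erfi(sqrt(14)*x/6)


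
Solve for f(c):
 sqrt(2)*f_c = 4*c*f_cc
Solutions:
 f(c) = C1 + C2*c^(sqrt(2)/4 + 1)


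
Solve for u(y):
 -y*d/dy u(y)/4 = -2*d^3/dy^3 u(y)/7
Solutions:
 u(y) = C1 + Integral(C2*airyai(7^(1/3)*y/2) + C3*airybi(7^(1/3)*y/2), y)


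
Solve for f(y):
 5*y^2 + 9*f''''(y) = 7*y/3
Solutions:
 f(y) = C1 + C2*y + C3*y^2 + C4*y^3 - y^6/648 + 7*y^5/3240


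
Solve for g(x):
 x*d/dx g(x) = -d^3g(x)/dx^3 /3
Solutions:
 g(x) = C1 + Integral(C2*airyai(-3^(1/3)*x) + C3*airybi(-3^(1/3)*x), x)


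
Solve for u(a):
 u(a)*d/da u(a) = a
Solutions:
 u(a) = -sqrt(C1 + a^2)
 u(a) = sqrt(C1 + a^2)


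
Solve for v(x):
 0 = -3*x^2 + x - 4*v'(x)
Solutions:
 v(x) = C1 - x^3/4 + x^2/8


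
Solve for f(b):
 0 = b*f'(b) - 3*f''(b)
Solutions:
 f(b) = C1 + C2*erfi(sqrt(6)*b/6)


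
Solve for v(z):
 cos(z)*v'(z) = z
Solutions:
 v(z) = C1 + Integral(z/cos(z), z)


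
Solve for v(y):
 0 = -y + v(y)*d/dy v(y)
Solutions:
 v(y) = -sqrt(C1 + y^2)
 v(y) = sqrt(C1 + y^2)


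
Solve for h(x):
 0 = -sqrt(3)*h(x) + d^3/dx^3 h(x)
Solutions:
 h(x) = C3*exp(3^(1/6)*x) + (C1*sin(3^(2/3)*x/2) + C2*cos(3^(2/3)*x/2))*exp(-3^(1/6)*x/2)


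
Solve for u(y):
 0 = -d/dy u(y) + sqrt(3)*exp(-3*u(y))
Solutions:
 u(y) = log(C1 + 3*sqrt(3)*y)/3
 u(y) = log((-3^(1/3) - 3^(5/6)*I)*(C1 + sqrt(3)*y)^(1/3)/2)
 u(y) = log((-3^(1/3) + 3^(5/6)*I)*(C1 + sqrt(3)*y)^(1/3)/2)


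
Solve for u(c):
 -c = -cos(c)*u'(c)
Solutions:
 u(c) = C1 + Integral(c/cos(c), c)


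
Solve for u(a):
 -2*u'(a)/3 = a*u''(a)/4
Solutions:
 u(a) = C1 + C2/a^(5/3)


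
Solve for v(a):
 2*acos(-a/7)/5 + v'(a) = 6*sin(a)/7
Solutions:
 v(a) = C1 - 2*a*acos(-a/7)/5 - 2*sqrt(49 - a^2)/5 - 6*cos(a)/7


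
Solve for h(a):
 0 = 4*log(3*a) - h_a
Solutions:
 h(a) = C1 + 4*a*log(a) - 4*a + a*log(81)


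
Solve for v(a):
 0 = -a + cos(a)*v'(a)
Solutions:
 v(a) = C1 + Integral(a/cos(a), a)


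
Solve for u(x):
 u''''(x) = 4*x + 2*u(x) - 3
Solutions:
 u(x) = C1*exp(-2^(1/4)*x) + C2*exp(2^(1/4)*x) + C3*sin(2^(1/4)*x) + C4*cos(2^(1/4)*x) - 2*x + 3/2


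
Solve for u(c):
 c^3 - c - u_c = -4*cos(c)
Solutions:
 u(c) = C1 + c^4/4 - c^2/2 + 4*sin(c)


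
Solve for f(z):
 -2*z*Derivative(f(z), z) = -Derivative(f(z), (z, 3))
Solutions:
 f(z) = C1 + Integral(C2*airyai(2^(1/3)*z) + C3*airybi(2^(1/3)*z), z)


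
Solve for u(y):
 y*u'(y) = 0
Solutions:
 u(y) = C1


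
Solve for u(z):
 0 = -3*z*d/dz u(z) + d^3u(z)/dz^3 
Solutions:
 u(z) = C1 + Integral(C2*airyai(3^(1/3)*z) + C3*airybi(3^(1/3)*z), z)


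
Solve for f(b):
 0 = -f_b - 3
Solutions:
 f(b) = C1 - 3*b


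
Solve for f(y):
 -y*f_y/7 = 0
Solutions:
 f(y) = C1


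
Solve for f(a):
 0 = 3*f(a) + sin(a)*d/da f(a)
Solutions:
 f(a) = C1*(cos(a) + 1)^(3/2)/(cos(a) - 1)^(3/2)


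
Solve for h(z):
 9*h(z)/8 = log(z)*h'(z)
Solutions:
 h(z) = C1*exp(9*li(z)/8)


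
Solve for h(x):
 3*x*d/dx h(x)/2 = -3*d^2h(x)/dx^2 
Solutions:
 h(x) = C1 + C2*erf(x/2)


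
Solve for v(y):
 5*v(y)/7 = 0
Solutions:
 v(y) = 0


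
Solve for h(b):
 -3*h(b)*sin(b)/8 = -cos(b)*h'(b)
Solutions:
 h(b) = C1/cos(b)^(3/8)


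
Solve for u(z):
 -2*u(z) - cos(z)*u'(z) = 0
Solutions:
 u(z) = C1*(sin(z) - 1)/(sin(z) + 1)


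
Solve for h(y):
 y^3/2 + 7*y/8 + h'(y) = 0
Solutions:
 h(y) = C1 - y^4/8 - 7*y^2/16


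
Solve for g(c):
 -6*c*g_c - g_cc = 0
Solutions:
 g(c) = C1 + C2*erf(sqrt(3)*c)


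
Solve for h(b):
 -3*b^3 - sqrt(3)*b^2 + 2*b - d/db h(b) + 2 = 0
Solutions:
 h(b) = C1 - 3*b^4/4 - sqrt(3)*b^3/3 + b^2 + 2*b


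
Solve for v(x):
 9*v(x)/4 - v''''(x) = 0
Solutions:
 v(x) = C1*exp(-sqrt(6)*x/2) + C2*exp(sqrt(6)*x/2) + C3*sin(sqrt(6)*x/2) + C4*cos(sqrt(6)*x/2)


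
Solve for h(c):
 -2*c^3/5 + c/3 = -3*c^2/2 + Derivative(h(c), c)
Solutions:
 h(c) = C1 - c^4/10 + c^3/2 + c^2/6


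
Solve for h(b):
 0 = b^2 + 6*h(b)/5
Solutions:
 h(b) = -5*b^2/6


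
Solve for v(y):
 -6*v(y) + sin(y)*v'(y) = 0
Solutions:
 v(y) = C1*(cos(y)^3 - 3*cos(y)^2 + 3*cos(y) - 1)/(cos(y)^3 + 3*cos(y)^2 + 3*cos(y) + 1)


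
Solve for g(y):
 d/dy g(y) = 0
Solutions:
 g(y) = C1


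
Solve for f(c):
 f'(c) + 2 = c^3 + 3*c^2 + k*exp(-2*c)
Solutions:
 f(c) = C1 + c^4/4 + c^3 - 2*c - k*exp(-2*c)/2


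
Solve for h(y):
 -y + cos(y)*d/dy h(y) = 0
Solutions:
 h(y) = C1 + Integral(y/cos(y), y)


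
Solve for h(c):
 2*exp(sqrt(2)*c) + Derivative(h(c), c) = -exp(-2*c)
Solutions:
 h(c) = C1 - sqrt(2)*exp(sqrt(2)*c) + exp(-2*c)/2


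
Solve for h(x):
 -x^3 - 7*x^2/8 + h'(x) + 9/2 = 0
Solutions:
 h(x) = C1 + x^4/4 + 7*x^3/24 - 9*x/2


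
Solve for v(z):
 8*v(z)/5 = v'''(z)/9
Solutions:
 v(z) = C3*exp(2*15^(2/3)*z/5) + (C1*sin(3*3^(1/6)*5^(2/3)*z/5) + C2*cos(3*3^(1/6)*5^(2/3)*z/5))*exp(-15^(2/3)*z/5)


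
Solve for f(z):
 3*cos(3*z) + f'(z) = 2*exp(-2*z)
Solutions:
 f(z) = C1 - sin(3*z) - exp(-2*z)


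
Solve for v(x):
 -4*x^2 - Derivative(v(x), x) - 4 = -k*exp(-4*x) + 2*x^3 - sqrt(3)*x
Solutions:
 v(x) = C1 - k*exp(-4*x)/4 - x^4/2 - 4*x^3/3 + sqrt(3)*x^2/2 - 4*x


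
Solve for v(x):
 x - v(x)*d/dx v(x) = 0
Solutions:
 v(x) = -sqrt(C1 + x^2)
 v(x) = sqrt(C1 + x^2)


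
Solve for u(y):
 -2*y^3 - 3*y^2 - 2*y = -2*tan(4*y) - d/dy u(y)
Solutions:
 u(y) = C1 + y^4/2 + y^3 + y^2 + log(cos(4*y))/2


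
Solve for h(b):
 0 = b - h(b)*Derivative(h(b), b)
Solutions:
 h(b) = -sqrt(C1 + b^2)
 h(b) = sqrt(C1 + b^2)


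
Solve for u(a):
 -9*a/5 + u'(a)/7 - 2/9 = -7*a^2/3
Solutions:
 u(a) = C1 - 49*a^3/9 + 63*a^2/10 + 14*a/9


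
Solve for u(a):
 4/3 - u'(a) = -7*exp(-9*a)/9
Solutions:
 u(a) = C1 + 4*a/3 - 7*exp(-9*a)/81


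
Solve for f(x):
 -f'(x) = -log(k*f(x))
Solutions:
 li(k*f(x))/k = C1 + x


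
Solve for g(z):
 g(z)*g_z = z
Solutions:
 g(z) = -sqrt(C1 + z^2)
 g(z) = sqrt(C1 + z^2)


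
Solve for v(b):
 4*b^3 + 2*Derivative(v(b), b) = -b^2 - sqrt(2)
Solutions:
 v(b) = C1 - b^4/2 - b^3/6 - sqrt(2)*b/2


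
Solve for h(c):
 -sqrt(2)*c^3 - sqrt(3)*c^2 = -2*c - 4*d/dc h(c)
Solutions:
 h(c) = C1 + sqrt(2)*c^4/16 + sqrt(3)*c^3/12 - c^2/4


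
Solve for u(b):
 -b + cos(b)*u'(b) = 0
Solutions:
 u(b) = C1 + Integral(b/cos(b), b)


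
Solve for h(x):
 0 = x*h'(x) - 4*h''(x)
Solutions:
 h(x) = C1 + C2*erfi(sqrt(2)*x/4)


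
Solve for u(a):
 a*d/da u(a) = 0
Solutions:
 u(a) = C1


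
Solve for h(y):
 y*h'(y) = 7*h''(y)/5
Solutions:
 h(y) = C1 + C2*erfi(sqrt(70)*y/14)


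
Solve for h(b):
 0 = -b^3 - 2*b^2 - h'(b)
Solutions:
 h(b) = C1 - b^4/4 - 2*b^3/3


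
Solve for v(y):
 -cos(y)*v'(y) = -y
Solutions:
 v(y) = C1 + Integral(y/cos(y), y)


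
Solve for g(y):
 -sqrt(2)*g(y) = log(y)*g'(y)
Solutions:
 g(y) = C1*exp(-sqrt(2)*li(y))


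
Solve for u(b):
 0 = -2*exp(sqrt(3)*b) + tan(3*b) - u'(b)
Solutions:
 u(b) = C1 - 2*sqrt(3)*exp(sqrt(3)*b)/3 - log(cos(3*b))/3


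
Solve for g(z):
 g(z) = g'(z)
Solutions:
 g(z) = C1*exp(z)


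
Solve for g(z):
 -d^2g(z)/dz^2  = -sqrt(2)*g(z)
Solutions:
 g(z) = C1*exp(-2^(1/4)*z) + C2*exp(2^(1/4)*z)


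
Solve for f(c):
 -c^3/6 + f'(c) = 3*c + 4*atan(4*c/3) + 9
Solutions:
 f(c) = C1 + c^4/24 + 3*c^2/2 + 4*c*atan(4*c/3) + 9*c - 3*log(16*c^2 + 9)/2


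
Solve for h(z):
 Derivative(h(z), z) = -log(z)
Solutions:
 h(z) = C1 - z*log(z) + z


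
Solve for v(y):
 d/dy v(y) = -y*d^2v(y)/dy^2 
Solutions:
 v(y) = C1 + C2*log(y)


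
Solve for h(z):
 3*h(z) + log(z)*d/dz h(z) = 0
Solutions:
 h(z) = C1*exp(-3*li(z))


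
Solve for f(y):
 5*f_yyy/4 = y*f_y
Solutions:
 f(y) = C1 + Integral(C2*airyai(10^(2/3)*y/5) + C3*airybi(10^(2/3)*y/5), y)


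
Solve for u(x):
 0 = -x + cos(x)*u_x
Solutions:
 u(x) = C1 + Integral(x/cos(x), x)


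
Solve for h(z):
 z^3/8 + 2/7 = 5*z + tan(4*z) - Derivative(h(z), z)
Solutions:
 h(z) = C1 - z^4/32 + 5*z^2/2 - 2*z/7 - log(cos(4*z))/4


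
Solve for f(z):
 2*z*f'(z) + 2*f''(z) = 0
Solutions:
 f(z) = C1 + C2*erf(sqrt(2)*z/2)


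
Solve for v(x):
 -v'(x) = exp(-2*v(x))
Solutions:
 v(x) = log(-sqrt(C1 - 2*x))
 v(x) = log(C1 - 2*x)/2


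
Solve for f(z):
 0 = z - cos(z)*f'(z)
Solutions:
 f(z) = C1 + Integral(z/cos(z), z)


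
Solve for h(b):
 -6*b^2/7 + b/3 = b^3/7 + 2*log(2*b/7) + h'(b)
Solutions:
 h(b) = C1 - b^4/28 - 2*b^3/7 + b^2/6 - 2*b*log(b) + 2*b + b*log(49/4)


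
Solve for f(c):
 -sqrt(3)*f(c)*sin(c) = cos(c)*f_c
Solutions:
 f(c) = C1*cos(c)^(sqrt(3))


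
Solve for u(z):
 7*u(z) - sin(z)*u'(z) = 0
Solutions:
 u(z) = C1*sqrt(cos(z) - 1)*(cos(z)^3 - 3*cos(z)^2 + 3*cos(z) - 1)/(sqrt(cos(z) + 1)*(cos(z)^3 + 3*cos(z)^2 + 3*cos(z) + 1))


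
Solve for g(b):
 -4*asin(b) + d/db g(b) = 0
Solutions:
 g(b) = C1 + 4*b*asin(b) + 4*sqrt(1 - b^2)


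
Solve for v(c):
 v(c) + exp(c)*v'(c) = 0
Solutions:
 v(c) = C1*exp(exp(-c))


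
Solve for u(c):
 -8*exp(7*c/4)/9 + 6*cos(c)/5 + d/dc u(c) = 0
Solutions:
 u(c) = C1 + 32*exp(7*c/4)/63 - 6*sin(c)/5


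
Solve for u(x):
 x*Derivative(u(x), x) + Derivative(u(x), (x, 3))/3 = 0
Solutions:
 u(x) = C1 + Integral(C2*airyai(-3^(1/3)*x) + C3*airybi(-3^(1/3)*x), x)


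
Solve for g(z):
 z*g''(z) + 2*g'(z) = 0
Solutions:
 g(z) = C1 + C2/z


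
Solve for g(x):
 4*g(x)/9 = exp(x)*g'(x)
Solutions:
 g(x) = C1*exp(-4*exp(-x)/9)


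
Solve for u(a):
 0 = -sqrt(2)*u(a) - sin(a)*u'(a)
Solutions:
 u(a) = C1*(cos(a) + 1)^(sqrt(2)/2)/(cos(a) - 1)^(sqrt(2)/2)


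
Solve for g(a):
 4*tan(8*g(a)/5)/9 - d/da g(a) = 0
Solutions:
 g(a) = -5*asin(C1*exp(32*a/45))/8 + 5*pi/8
 g(a) = 5*asin(C1*exp(32*a/45))/8


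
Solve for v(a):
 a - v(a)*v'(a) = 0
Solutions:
 v(a) = -sqrt(C1 + a^2)
 v(a) = sqrt(C1 + a^2)


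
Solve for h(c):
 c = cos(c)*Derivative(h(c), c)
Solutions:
 h(c) = C1 + Integral(c/cos(c), c)


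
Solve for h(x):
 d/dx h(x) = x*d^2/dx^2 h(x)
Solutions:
 h(x) = C1 + C2*x^2


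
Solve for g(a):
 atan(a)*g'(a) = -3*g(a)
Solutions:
 g(a) = C1*exp(-3*Integral(1/atan(a), a))


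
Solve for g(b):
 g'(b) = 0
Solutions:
 g(b) = C1


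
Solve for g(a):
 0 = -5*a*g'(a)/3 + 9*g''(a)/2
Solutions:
 g(a) = C1 + C2*erfi(sqrt(15)*a/9)


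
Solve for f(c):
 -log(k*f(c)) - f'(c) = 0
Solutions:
 li(k*f(c))/k = C1 - c


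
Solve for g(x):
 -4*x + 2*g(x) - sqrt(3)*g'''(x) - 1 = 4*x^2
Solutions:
 g(x) = C3*exp(2^(1/3)*3^(5/6)*x/3) + 2*x^2 + 2*x + (C1*sin(6^(1/3)*x/2) + C2*cos(6^(1/3)*x/2))*exp(-2^(1/3)*3^(5/6)*x/6) + 1/2


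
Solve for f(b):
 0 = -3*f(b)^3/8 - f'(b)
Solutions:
 f(b) = -2*sqrt(-1/(C1 - 3*b))
 f(b) = 2*sqrt(-1/(C1 - 3*b))


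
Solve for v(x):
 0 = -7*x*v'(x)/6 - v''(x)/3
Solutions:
 v(x) = C1 + C2*erf(sqrt(7)*x/2)


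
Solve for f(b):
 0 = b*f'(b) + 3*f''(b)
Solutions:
 f(b) = C1 + C2*erf(sqrt(6)*b/6)


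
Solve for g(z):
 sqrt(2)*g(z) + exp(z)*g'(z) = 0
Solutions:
 g(z) = C1*exp(sqrt(2)*exp(-z))


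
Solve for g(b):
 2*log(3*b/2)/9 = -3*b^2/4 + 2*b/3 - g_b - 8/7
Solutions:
 g(b) = C1 - b^3/4 + b^2/3 - 2*b*log(b)/9 - 58*b/63 - 2*b*log(3)/9 + 2*b*log(2)/9


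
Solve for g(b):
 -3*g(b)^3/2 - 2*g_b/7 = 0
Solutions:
 g(b) = -sqrt(2)*sqrt(-1/(C1 - 21*b))
 g(b) = sqrt(2)*sqrt(-1/(C1 - 21*b))


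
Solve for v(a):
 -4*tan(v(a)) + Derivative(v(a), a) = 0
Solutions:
 v(a) = pi - asin(C1*exp(4*a))
 v(a) = asin(C1*exp(4*a))


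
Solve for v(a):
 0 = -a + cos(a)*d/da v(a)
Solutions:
 v(a) = C1 + Integral(a/cos(a), a)


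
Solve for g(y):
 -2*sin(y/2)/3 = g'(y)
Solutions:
 g(y) = C1 + 4*cos(y/2)/3


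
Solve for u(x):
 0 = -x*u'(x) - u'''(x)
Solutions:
 u(x) = C1 + Integral(C2*airyai(-x) + C3*airybi(-x), x)


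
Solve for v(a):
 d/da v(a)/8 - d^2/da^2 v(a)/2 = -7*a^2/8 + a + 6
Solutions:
 v(a) = C1 + C2*exp(a/4) - 7*a^3/3 - 24*a^2 - 144*a


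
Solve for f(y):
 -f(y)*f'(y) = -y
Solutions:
 f(y) = -sqrt(C1 + y^2)
 f(y) = sqrt(C1 + y^2)


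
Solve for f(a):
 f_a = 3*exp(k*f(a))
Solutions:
 f(a) = Piecewise((log(-1/(C1*k + 3*a*k))/k, Ne(k, 0)), (nan, True))
 f(a) = Piecewise((C1 + 3*a, Eq(k, 0)), (nan, True))
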